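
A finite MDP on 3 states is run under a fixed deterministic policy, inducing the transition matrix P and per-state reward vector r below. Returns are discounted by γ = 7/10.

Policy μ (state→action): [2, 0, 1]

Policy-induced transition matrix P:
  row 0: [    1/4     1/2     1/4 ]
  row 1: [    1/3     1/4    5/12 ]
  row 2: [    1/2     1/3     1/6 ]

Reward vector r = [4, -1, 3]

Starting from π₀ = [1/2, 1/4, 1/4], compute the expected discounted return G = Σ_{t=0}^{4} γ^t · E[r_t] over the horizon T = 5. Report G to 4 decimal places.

G = 5.7795

t=0: π = [0.5000, 0.2500, 0.2500], E[r] = 2.5000, γ^t·E[r] = 2.500000, running G = 2.500000
t=1: π = [0.3333, 0.3958, 0.2708], E[r] = 1.7500, γ^t·E[r] = 1.225000, running G = 3.725000
t=2: π = [0.3507, 0.3559, 0.2934], E[r] = 1.9271, γ^t·E[r] = 0.944271, running G = 4.669271
t=3: π = [0.3530, 0.3621, 0.2849], E[r] = 1.9045, γ^t·E[r] = 0.653248, running G = 5.322519
t=4: π = [0.3514, 0.3620, 0.2866], E[r] = 1.9034, γ^t·E[r] = 0.457013, running G = 5.779532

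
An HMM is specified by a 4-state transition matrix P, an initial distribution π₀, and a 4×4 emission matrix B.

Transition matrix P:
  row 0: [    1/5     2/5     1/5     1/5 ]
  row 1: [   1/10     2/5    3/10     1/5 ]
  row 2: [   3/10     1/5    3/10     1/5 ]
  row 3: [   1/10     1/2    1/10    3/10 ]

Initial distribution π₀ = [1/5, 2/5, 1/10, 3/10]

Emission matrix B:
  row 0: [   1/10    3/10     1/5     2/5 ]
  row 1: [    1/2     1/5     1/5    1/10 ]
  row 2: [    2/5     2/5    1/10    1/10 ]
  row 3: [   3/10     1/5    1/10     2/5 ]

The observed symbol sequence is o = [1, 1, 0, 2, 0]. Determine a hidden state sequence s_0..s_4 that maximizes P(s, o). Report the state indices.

t=0: δ = [6.000e-02, 8.000e-02, 4.000e-02, 6.000e-02]  (obs o_0=1)
t=1: δ = [3.600e-03, 6.400e-03, 9.600e-03, 3.600e-03]  ψ = [0, 1, 1, 3]  (obs o_1=1)
t=2: δ = [2.880e-04, 1.280e-03, 1.152e-03, 5.760e-04]  ψ = [2, 1, 2, 2]  (obs o_2=0)
t=3: δ = [6.912e-05, 1.024e-04, 3.840e-05, 2.560e-05]  ψ = [2, 1, 1, 1]  (obs o_3=2)
t=4: δ = [1.382e-06, 2.048e-05, 1.229e-05, 6.144e-06]  ψ = [0, 1, 1, 1]  (obs o_4=0)
backtrack: best end state = 1; path = [1, 1, 1, 1, 1]

path = [1, 1, 1, 1, 1]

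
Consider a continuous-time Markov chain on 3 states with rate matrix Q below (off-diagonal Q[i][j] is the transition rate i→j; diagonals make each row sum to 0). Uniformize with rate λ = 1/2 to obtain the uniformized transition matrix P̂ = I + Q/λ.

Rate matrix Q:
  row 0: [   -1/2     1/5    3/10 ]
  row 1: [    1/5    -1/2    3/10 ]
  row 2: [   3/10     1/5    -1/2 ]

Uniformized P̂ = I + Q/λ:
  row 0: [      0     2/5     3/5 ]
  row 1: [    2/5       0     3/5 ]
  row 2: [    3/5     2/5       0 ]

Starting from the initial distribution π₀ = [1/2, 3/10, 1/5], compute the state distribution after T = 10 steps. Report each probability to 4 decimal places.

π = [0.3403, 0.2857, 0.3739]

t=0: π = [0.5000, 0.3000, 0.2000]
t=1: π = [0.2400, 0.2800, 0.4800]
t=2: π = [0.4000, 0.2880, 0.3120]
t=3: π = [0.3024, 0.2848, 0.4128]
t=4: π = [0.3616, 0.2861, 0.3523]
t=5: π = [0.3258, 0.2856, 0.3886]
t=6: π = [0.3474, 0.2858, 0.3668]
t=7: π = [0.3344, 0.2857, 0.3799]
t=8: π = [0.3422, 0.2857, 0.3721]
t=9: π = [0.3375, 0.2857, 0.3768]
t=10: π = [0.3403, 0.2857, 0.3739]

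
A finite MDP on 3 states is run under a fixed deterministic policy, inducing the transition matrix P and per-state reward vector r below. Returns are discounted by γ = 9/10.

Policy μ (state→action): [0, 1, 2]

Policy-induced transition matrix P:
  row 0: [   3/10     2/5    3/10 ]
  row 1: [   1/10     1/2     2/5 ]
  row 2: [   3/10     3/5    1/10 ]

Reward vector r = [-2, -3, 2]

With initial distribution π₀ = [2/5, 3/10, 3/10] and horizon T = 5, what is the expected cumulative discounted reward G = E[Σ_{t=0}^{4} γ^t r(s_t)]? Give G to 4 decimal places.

G = -5.2987

t=0: π = [0.4000, 0.3000, 0.3000], E[r] = -1.1000, γ^t·E[r] = -1.100000, running G = -1.100000
t=1: π = [0.2400, 0.4900, 0.2700], E[r] = -1.4100, γ^t·E[r] = -1.269000, running G = -2.369000
t=2: π = [0.2020, 0.5030, 0.2950], E[r] = -1.3230, γ^t·E[r] = -1.071630, running G = -3.440630
t=3: π = [0.1994, 0.5093, 0.2913], E[r] = -1.3441, γ^t·E[r] = -0.979849, running G = -4.420479
t=4: π = [0.1981, 0.5092, 0.2927], E[r] = -1.3385, γ^t·E[r] = -0.878196, running G = -5.298675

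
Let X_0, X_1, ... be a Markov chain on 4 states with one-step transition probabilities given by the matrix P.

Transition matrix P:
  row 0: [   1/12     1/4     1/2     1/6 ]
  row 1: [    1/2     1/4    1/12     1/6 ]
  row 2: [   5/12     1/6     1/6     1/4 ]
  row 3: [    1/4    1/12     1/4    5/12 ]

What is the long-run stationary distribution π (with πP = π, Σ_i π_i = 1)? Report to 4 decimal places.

Balance equations π_j = Σ_i π_i·P[i][j]:
  π_0 = 1/12·π_0 + 1/2·π_1 + 5/12·π_2 + 1/4·π_3
  π_1 = 1/4·π_0 + 1/4·π_1 + 1/6·π_2 + 1/12·π_3
  π_2 = 1/2·π_0 + 1/12·π_1 + 1/6·π_2 + 1/4·π_3
  normalize: π_0 + π_1 + π_2 + π_3 = 1
Solving the linear system gives exactly π = [500/1709, 317/1709, 461/1709, 431/1709].

π = [0.2926, 0.1855, 0.2697, 0.2522]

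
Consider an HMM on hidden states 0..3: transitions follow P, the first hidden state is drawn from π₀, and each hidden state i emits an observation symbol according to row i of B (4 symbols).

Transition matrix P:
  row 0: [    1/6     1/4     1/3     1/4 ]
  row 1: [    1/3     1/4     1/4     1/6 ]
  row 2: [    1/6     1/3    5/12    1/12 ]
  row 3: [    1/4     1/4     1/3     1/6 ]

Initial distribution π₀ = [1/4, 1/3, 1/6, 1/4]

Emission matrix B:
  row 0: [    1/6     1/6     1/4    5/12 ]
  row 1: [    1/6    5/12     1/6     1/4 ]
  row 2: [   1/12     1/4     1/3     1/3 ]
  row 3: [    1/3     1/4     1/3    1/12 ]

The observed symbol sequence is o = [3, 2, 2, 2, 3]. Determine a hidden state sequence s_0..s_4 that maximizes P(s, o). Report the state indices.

t=0: δ = [1.042e-01, 8.333e-02, 5.556e-02, 2.083e-02]  (obs o_0=3)
t=1: δ = [6.944e-03, 4.340e-03, 1.157e-02, 8.681e-03]  ψ = [1, 0, 0, 0]  (obs o_1=2)
t=2: δ = [5.425e-04, 6.430e-04, 1.608e-03, 5.787e-04]  ψ = [3, 2, 2, 0]  (obs o_2=2)
t=3: δ = [6.698e-05, 8.931e-05, 2.233e-04, 4.521e-05]  ψ = [2, 2, 2, 0]  (obs o_3=2)
t=4: δ = [1.550e-05, 1.861e-05, 3.101e-05, 1.550e-06]  ψ = [2, 2, 2, 2]  (obs o_4=3)
backtrack: best end state = 2; path = [0, 2, 2, 2, 2]

path = [0, 2, 2, 2, 2]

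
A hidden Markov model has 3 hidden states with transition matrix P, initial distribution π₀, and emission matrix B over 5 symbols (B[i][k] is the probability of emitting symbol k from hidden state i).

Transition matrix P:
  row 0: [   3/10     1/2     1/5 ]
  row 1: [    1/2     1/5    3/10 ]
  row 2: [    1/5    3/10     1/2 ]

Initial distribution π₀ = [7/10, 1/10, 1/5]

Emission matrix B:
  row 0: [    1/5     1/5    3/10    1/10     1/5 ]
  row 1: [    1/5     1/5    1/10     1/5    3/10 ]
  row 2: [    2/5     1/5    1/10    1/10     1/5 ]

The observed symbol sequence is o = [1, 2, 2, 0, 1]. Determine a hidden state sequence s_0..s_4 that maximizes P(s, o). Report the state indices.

path = [0, 0, 0, 1, 0]

t=0: δ = [1.400e-01, 2.000e-02, 4.000e-02]  (obs o_0=1)
t=1: δ = [1.260e-02, 7.000e-03, 2.800e-03]  ψ = [0, 0, 0]  (obs o_1=2)
t=2: δ = [1.134e-03, 6.300e-04, 2.520e-04]  ψ = [0, 0, 0]  (obs o_2=2)
t=3: δ = [6.804e-05, 1.134e-04, 9.072e-05]  ψ = [0, 0, 0]  (obs o_3=0)
t=4: δ = [1.134e-05, 6.804e-06, 9.072e-06]  ψ = [1, 0, 2]  (obs o_4=1)
backtrack: best end state = 0; path = [0, 0, 0, 1, 0]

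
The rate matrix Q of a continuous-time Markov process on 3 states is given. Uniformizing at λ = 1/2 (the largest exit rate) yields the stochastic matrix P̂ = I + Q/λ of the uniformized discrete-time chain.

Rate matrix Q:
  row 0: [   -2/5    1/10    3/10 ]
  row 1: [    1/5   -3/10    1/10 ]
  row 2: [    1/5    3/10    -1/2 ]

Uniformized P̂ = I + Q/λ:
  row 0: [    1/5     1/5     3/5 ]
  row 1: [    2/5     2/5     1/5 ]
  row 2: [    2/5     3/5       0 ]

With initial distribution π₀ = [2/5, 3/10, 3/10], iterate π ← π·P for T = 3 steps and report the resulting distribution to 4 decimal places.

t=0: π = [0.4000, 0.3000, 0.3000]
t=1: π = [0.3200, 0.3800, 0.3000]
t=2: π = [0.3360, 0.3960, 0.2680]
t=3: π = [0.3328, 0.3864, 0.2808]

π = [0.3328, 0.3864, 0.2808]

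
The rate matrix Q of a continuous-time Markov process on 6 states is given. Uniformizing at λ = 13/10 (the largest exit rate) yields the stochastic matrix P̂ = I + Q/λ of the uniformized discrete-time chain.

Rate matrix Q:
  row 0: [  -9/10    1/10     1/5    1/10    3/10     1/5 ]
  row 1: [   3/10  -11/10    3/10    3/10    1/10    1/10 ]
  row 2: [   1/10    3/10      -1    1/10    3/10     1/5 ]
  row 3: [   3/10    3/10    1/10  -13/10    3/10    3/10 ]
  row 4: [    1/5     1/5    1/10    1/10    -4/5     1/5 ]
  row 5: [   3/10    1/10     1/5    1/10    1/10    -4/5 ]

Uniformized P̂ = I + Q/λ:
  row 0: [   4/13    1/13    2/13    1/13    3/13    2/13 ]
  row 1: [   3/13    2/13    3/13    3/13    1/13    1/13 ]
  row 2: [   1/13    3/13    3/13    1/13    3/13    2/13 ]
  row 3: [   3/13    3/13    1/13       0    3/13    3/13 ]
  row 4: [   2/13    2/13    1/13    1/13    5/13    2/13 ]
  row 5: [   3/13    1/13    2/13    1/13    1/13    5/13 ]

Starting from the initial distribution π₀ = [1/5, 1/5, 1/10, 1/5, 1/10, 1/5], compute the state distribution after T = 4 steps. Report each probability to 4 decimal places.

π = [0.2069, 0.1417, 0.1533, 0.0917, 0.2113, 0.1951]

t=0: π = [0.2000, 0.2000, 0.1000, 0.2000, 0.1000, 0.2000]
t=1: π = [0.2231, 0.1462, 0.1538, 0.0923, 0.1846, 0.2000]
t=2: π = [0.2101, 0.1402, 0.1556, 0.0923, 0.2059, 0.1959]
t=3: π = [0.2071, 0.1417, 0.1537, 0.0914, 0.2107, 0.1954]
t=4: π = [0.2069, 0.1417, 0.1533, 0.0917, 0.2113, 0.1951]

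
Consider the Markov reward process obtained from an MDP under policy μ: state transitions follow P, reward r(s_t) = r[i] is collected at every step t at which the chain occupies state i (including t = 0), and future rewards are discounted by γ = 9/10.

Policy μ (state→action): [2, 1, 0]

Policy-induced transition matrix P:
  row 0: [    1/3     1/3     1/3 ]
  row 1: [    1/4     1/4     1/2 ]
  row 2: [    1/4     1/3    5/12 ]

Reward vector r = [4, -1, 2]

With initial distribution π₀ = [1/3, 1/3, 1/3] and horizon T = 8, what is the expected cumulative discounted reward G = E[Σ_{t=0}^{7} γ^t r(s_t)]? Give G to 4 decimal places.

t=0: π = [0.3333, 0.3333, 0.3333], E[r] = 1.6667, γ^t·E[r] = 1.666667, running G = 1.666667
t=1: π = [0.2778, 0.3056, 0.4167], E[r] = 1.6389, γ^t·E[r] = 1.475000, running G = 3.141667
t=2: π = [0.2731, 0.3079, 0.4190], E[r] = 1.6227, γ^t·E[r] = 1.314375, running G = 4.456042
t=3: π = [0.2728, 0.3077, 0.4196], E[r] = 1.6225, γ^t·E[r] = 1.182797, running G = 5.638839
t=4: π = [0.2727, 0.3077, 0.4196], E[r] = 1.6224, γ^t·E[r] = 1.064443, running G = 6.703282
t=5: π = [0.2727, 0.3077, 0.4196], E[r] = 1.6224, γ^t·E[r] = 0.957998, running G = 7.661280
t=6: π = [0.2727, 0.3077, 0.4196], E[r] = 1.6224, γ^t·E[r] = 0.862198, running G = 8.523478
t=7: π = [0.2727, 0.3077, 0.4196], E[r] = 1.6224, γ^t·E[r] = 0.775978, running G = 9.299456

G = 9.2995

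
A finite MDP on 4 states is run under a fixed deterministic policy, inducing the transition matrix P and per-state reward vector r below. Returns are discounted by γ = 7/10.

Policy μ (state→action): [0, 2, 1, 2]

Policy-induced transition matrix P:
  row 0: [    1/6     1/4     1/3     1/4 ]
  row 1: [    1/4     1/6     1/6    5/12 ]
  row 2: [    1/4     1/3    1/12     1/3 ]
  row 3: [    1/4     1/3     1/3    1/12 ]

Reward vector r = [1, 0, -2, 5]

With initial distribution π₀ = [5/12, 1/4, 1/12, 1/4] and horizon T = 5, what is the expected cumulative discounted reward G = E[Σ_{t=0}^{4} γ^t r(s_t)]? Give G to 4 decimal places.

t=0: π = [0.4167, 0.2500, 0.0833, 0.2500], E[r] = 1.5000, γ^t·E[r] = 1.500000, running G = 1.500000
t=1: π = [0.2153, 0.2569, 0.2708, 0.2569], E[r] = 0.9583, γ^t·E[r] = 0.670833, running G = 2.170833
t=2: π = [0.2321, 0.2726, 0.2228, 0.2726], E[r] = 1.1493, γ^t·E[r] = 0.563160, running G = 2.733993
t=3: π = [0.2307, 0.2686, 0.2322, 0.2686], E[r] = 1.1091, γ^t·E[r] = 0.380416, running G = 3.114409
t=4: π = [0.2308, 0.2694, 0.2305, 0.2694], E[r] = 1.1165, γ^t·E[r] = 0.268069, running G = 3.382478

G = 3.3825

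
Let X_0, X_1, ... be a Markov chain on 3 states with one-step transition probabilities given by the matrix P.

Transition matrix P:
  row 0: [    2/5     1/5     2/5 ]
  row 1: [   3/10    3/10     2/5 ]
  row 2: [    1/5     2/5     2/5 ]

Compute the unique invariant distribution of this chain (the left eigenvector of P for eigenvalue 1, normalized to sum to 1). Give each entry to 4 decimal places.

π = [0.2889, 0.3111, 0.4000]

Balance equations π_j = Σ_i π_i·P[i][j]:
  π_0 = 2/5·π_0 + 3/10·π_1 + 1/5·π_2
  π_1 = 1/5·π_0 + 3/10·π_1 + 2/5·π_2
  normalize: π_0 + π_1 + π_2 = 1
Solving the linear system gives exactly π = [13/45, 14/45, 2/5].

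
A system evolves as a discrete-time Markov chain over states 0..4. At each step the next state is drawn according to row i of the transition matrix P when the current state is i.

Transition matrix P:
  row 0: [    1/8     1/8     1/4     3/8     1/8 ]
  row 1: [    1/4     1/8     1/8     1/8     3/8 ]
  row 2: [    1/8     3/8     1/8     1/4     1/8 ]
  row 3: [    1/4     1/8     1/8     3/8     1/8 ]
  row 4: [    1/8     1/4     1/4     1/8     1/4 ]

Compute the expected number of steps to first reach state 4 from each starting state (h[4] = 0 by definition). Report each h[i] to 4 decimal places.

First-step conditioning: h[4] = 0; for i ≠ 4, h[i] = 1 + Σ_k P[i][k]·h[k].
  h[0] = 1 + 1/8·h[0] + 1/8·h[1] + 1/4·h[2] + 3/8·h[3]
  h[1] = 1 + 1/4·h[0] + 1/8·h[1] + 1/8·h[2] + 1/8·h[3]
  h[2] = 1 + 1/8·h[0] + 3/8·h[1] + 1/8·h[2] + 1/4·h[3]
  h[3] = 1 + 1/4·h[0] + 1/8·h[1] + 1/8·h[2] + 3/8·h[3]
Solving the 4×4 linear system over states ≠ 4 gives exactly h = [2320/387, 584/129, 2192/387, 2336/387, 0] (h[4] = 0 is the target).

h = [5.9948, 4.5271, 5.6641, 6.0362, 0.0000]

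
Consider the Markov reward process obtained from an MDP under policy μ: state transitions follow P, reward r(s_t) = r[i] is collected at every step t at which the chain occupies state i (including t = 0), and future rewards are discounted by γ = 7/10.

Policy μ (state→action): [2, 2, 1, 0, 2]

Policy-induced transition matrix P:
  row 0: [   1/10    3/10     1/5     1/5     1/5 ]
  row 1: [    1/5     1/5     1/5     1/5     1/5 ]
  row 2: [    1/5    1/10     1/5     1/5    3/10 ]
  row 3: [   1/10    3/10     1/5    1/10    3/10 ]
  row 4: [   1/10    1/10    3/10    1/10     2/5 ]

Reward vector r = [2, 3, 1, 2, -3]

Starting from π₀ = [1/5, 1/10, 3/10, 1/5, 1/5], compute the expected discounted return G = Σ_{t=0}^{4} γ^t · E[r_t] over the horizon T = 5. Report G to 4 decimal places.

G = 1.6617

t=0: π = [0.2000, 0.1000, 0.3000, 0.2000, 0.2000], E[r] = 0.8000, γ^t·E[r] = 0.800000, running G = 0.800000
t=1: π = [0.1400, 0.1900, 0.2200, 0.1600, 0.2900], E[r] = 0.5200, γ^t·E[r] = 0.364000, running G = 1.164000
t=2: π = [0.1410, 0.1790, 0.2290, 0.1550, 0.2960], E[r] = 0.4700, γ^t·E[r] = 0.230300, running G = 1.394300
t=3: π = [0.1408, 0.1771, 0.2296, 0.1549, 0.2976], E[r] = 0.4595, γ^t·E[r] = 0.157609, running G = 1.551909
t=4: π = [0.1407, 0.1769, 0.2298, 0.1548, 0.2980], E[r] = 0.4572, γ^t·E[r] = 0.109783, running G = 1.661692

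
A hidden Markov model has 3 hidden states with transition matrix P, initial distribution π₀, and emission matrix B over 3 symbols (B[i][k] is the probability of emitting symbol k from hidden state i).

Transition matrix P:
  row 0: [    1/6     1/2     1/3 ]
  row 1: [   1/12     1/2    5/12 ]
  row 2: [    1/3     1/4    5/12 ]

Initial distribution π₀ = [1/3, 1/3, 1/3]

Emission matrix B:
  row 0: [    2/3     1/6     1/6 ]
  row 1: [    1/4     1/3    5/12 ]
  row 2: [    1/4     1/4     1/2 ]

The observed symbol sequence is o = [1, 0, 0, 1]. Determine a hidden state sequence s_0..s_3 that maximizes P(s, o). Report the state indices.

t=0: δ = [5.556e-02, 1.111e-01, 8.333e-02]  (obs o_0=1)
t=1: δ = [1.852e-02, 1.389e-02, 1.157e-02]  ψ = [2, 1, 1]  (obs o_1=0)
t=2: δ = [2.572e-03, 2.315e-03, 1.543e-03]  ψ = [2, 0, 0]  (obs o_2=0)
t=3: δ = [8.573e-05, 4.287e-04, 2.411e-04]  ψ = [2, 0, 1]  (obs o_3=1)
backtrack: best end state = 1; path = [1, 2, 0, 1]

path = [1, 2, 0, 1]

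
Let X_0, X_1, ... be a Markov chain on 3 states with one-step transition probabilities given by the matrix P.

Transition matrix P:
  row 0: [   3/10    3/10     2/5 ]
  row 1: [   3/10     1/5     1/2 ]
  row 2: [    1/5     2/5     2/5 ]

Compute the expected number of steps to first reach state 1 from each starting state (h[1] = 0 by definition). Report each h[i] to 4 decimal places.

h = [2.9412, 0.0000, 2.6471]

First-step conditioning: h[1] = 0; for i ≠ 1, h[i] = 1 + Σ_k P[i][k]·h[k].
  h[0] = 1 + 3/10·h[0] + 2/5·h[2]
  h[2] = 1 + 1/5·h[0] + 2/5·h[2]
Solving the 2×2 linear system over states ≠ 1 gives exactly h = [50/17, 0, 45/17] (h[1] = 0 is the target).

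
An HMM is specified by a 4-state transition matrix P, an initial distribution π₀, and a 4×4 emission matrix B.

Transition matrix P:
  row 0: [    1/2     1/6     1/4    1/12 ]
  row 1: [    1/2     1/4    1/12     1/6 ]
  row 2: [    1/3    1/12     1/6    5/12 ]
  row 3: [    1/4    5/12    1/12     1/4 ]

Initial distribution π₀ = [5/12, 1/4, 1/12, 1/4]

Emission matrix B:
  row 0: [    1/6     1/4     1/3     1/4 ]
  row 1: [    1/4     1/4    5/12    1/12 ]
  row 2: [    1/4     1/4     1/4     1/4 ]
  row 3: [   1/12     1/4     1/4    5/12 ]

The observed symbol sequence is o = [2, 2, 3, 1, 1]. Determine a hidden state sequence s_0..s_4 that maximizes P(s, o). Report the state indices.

path = [0, 0, 0, 0, 0]

t=0: δ = [1.389e-01, 1.042e-01, 2.083e-02, 6.250e-02]  (obs o_0=2)
t=1: δ = [2.315e-02, 1.085e-02, 8.681e-03, 4.340e-03]  ψ = [0, 1, 0, 1]  (obs o_1=2)
t=2: δ = [2.894e-03, 3.215e-04, 1.447e-03, 1.507e-03]  ψ = [0, 0, 0, 2]  (obs o_2=3)
t=3: δ = [3.617e-04, 1.570e-04, 1.808e-04, 1.507e-04]  ψ = [0, 3, 0, 2]  (obs o_3=1)
t=4: δ = [4.521e-05, 1.570e-05, 2.261e-05, 1.884e-05]  ψ = [0, 3, 0, 2]  (obs o_4=1)
backtrack: best end state = 0; path = [0, 0, 0, 0, 0]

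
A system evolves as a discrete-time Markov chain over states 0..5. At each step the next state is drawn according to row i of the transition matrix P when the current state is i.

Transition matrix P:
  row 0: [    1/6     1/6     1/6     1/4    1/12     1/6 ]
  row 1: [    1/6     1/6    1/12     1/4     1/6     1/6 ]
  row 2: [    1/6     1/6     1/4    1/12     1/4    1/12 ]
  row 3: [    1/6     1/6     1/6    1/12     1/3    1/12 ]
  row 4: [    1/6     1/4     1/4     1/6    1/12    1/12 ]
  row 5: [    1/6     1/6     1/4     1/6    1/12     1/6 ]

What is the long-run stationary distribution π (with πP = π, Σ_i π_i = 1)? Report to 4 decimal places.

π = [0.1667, 0.1810, 0.1921, 0.1658, 0.1719, 0.1225]

Balance equations π_j = Σ_i π_i·P[i][j]:
  π_0 = 1/6·π_0 + 1/6·π_1 + 1/6·π_2 + 1/6·π_3 + 1/6·π_4 + 1/6·π_5
  π_1 = 1/6·π_0 + 1/6·π_1 + 1/6·π_2 + 1/6·π_3 + 1/4·π_4 + 1/6·π_5
  π_2 = 1/6·π_0 + 1/12·π_1 + 1/4·π_2 + 1/6·π_3 + 1/4·π_4 + 1/4·π_5
  π_3 = 1/4·π_0 + 1/4·π_1 + 1/12·π_2 + 1/12·π_3 + 1/6·π_4 + 1/6·π_5
  π_4 = 1/12·π_0 + 1/6·π_1 + 1/4·π_2 + 1/3·π_3 + 1/12·π_4 + 1/12·π_5
  normalize: π_0 + π_1 + π_2 + π_3 + π_4 + π_5 = 1
Solving the linear system gives exactly π = [1/6, 24083/133062, 25565/133062, 22063/133062, 3812/22177, 2717/22177].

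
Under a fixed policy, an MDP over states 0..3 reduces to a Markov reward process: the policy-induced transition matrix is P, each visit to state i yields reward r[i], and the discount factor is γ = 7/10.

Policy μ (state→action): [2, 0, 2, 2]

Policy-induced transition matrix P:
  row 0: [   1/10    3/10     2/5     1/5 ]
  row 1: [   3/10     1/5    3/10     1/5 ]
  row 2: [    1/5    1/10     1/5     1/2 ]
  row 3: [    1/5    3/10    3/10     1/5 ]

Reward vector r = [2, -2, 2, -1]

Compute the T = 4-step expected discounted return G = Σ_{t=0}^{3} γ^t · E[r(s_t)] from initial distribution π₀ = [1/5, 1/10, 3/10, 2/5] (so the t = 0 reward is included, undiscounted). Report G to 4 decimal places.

t=0: π = [0.2000, 0.1000, 0.3000, 0.4000], E[r] = 0.4000, γ^t·E[r] = 0.400000, running G = 0.400000
t=1: π = [0.1900, 0.2300, 0.2900, 0.2900], E[r] = 0.2100, γ^t·E[r] = 0.147000, running G = 0.547000
t=2: π = [0.2040, 0.2190, 0.2900, 0.2870], E[r] = 0.2630, γ^t·E[r] = 0.128870, running G = 0.675870
t=3: π = [0.2015, 0.2201, 0.2914, 0.2870], E[r] = 0.2586, γ^t·E[r] = 0.088700, running G = 0.764570

G = 0.7646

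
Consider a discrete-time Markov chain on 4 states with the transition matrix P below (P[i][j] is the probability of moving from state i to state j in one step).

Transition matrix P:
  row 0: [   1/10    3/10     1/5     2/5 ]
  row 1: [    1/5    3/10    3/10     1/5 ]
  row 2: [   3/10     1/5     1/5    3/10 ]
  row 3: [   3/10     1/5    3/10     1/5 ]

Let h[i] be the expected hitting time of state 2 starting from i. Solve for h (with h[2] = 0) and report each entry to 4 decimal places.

h = [3.9073, 3.5762, 0.0000, 3.6093]

First-step conditioning: h[2] = 0; for i ≠ 2, h[i] = 1 + Σ_k P[i][k]·h[k].
  h[0] = 1 + 1/10·h[0] + 3/10·h[1] + 2/5·h[3]
  h[1] = 1 + 1/5·h[0] + 3/10·h[1] + 1/5·h[3]
  h[3] = 1 + 3/10·h[0] + 1/5·h[1] + 1/5·h[3]
Solving the 3×3 linear system over states ≠ 2 gives exactly h = [590/151, 540/151, 0, 545/151] (h[2] = 0 is the target).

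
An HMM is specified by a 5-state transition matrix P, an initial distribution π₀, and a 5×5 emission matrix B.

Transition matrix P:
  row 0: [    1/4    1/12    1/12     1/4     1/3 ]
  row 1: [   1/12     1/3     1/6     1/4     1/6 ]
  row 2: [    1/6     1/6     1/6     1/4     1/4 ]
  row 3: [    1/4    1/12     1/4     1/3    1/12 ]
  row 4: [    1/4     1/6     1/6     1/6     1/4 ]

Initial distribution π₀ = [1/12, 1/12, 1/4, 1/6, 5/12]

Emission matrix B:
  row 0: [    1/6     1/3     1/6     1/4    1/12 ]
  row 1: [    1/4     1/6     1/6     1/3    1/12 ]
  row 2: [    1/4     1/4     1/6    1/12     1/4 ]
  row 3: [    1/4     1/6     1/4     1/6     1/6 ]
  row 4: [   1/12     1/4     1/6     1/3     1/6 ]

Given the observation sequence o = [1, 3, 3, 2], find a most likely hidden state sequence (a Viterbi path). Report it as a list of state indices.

path = [4, 1, 1, 3]

t=0: δ = [2.778e-02, 1.389e-02, 6.250e-02, 2.778e-02, 1.042e-01]  (obs o_0=1)
t=1: δ = [6.510e-03, 5.787e-03, 1.447e-03, 2.894e-03, 8.681e-03]  ψ = [4, 4, 4, 4, 4]  (obs o_1=3)
t=2: δ = [5.425e-04, 6.430e-04, 1.206e-04, 2.713e-04, 7.234e-04]  ψ = [4, 1, 4, 0, 0]  (obs o_2=3)
t=3: δ = [3.014e-05, 3.572e-05, 2.009e-05, 4.019e-05, 3.014e-05]  ψ = [4, 1, 4, 1, 0]  (obs o_3=2)
backtrack: best end state = 3; path = [4, 1, 1, 3]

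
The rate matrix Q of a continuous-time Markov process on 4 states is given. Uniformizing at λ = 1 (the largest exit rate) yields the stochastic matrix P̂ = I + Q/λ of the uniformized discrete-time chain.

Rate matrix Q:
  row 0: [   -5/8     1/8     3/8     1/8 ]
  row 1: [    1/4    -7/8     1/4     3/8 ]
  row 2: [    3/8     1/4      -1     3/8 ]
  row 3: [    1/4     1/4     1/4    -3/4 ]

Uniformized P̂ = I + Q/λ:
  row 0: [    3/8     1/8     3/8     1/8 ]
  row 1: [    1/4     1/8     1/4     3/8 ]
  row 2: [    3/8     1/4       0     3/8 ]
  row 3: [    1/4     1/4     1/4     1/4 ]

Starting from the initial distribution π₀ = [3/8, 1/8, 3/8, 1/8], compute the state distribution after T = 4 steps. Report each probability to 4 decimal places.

t=0: π = [0.3750, 0.1250, 0.3750, 0.1250]
t=1: π = [0.3438, 0.1875, 0.2031, 0.2656]
t=2: π = [0.3184, 0.1836, 0.2422, 0.2559]
t=3: π = [0.3201, 0.1873, 0.2292, 0.2634]
t=4: π = [0.3187, 0.1866, 0.2327, 0.2621]

π = [0.3187, 0.1866, 0.2327, 0.2621]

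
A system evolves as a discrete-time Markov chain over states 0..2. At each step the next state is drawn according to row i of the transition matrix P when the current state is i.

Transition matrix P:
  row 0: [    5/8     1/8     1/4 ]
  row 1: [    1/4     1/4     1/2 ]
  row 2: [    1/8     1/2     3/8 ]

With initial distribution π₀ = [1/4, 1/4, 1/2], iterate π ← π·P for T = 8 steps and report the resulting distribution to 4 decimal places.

π = [0.3255, 0.3024, 0.3721]

t=0: π = [0.2500, 0.2500, 0.5000]
t=1: π = [0.2813, 0.3438, 0.3750]
t=2: π = [0.3086, 0.3086, 0.3828]
t=3: π = [0.3179, 0.3071, 0.3750]
t=4: π = [0.3223, 0.3040, 0.3737]
t=5: π = [0.3242, 0.3031, 0.3727]
t=6: π = [0.3250, 0.3027, 0.3724]
t=7: π = [0.3253, 0.3025, 0.3722]
t=8: π = [0.3255, 0.3024, 0.3721]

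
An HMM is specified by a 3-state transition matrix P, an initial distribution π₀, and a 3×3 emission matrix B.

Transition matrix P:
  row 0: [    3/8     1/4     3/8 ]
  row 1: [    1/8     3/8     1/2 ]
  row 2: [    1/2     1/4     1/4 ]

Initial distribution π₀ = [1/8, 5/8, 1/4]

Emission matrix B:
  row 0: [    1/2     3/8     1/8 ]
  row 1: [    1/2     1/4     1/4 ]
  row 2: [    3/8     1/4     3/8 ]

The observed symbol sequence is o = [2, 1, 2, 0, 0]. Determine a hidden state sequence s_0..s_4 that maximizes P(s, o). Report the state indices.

path = [1, 1, 2, 0, 0]

t=0: δ = [1.562e-02, 1.562e-01, 9.375e-02]  (obs o_0=2)
t=1: δ = [1.758e-02, 1.465e-02, 1.953e-02]  ψ = [2, 1, 1]  (obs o_1=1)
t=2: δ = [1.221e-03, 1.373e-03, 2.747e-03]  ψ = [2, 1, 1]  (obs o_2=2)
t=3: δ = [6.866e-04, 3.433e-04, 2.575e-04]  ψ = [2, 2, 1]  (obs o_3=0)
t=4: δ = [1.287e-04, 8.583e-05, 9.656e-05]  ψ = [0, 0, 0]  (obs o_4=0)
backtrack: best end state = 0; path = [1, 1, 2, 0, 0]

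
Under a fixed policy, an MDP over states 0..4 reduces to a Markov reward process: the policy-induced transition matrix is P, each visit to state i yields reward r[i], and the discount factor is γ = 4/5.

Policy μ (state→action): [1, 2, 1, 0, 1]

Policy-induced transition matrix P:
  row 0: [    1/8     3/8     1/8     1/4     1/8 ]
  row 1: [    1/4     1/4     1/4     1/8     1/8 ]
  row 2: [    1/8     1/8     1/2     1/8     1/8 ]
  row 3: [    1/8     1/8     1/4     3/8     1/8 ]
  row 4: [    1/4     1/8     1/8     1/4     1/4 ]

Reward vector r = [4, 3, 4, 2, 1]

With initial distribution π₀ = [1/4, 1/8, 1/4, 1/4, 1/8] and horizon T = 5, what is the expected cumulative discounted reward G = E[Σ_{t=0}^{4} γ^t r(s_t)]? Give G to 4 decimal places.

t=0: π = [0.2500, 0.1250, 0.2500, 0.2500, 0.1250], E[r] = 3.0000, γ^t·E[r] = 3.000000, running G = 3.000000
t=1: π = [0.1563, 0.2031, 0.2656, 0.2344, 0.1406], E[r] = 2.9063, γ^t·E[r] = 2.325000, running G = 5.325000
t=2: π = [0.1680, 0.1895, 0.2793, 0.2207, 0.1426], E[r] = 2.9414, γ^t·E[r] = 1.882500, running G = 7.207500
t=3: π = [0.1665, 0.1907, 0.2810, 0.2190, 0.1428], E[r] = 2.9429, γ^t·E[r] = 1.506750, running G = 8.714250
t=4: π = [0.1667, 0.1905, 0.2816, 0.2184, 0.1429], E[r] = 2.9442, γ^t·E[r] = 1.205925, running G = 9.920175

G = 9.9202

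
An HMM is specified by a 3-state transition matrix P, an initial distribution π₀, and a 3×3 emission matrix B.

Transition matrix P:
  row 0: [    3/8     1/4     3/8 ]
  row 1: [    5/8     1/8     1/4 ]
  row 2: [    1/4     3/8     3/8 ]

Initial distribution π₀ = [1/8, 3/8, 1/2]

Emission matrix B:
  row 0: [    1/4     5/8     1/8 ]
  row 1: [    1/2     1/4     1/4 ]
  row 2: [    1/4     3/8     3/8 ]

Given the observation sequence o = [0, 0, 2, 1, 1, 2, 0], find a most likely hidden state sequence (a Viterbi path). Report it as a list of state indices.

t=0: δ = [3.125e-02, 1.875e-01, 1.250e-01]  (obs o_0=0)
t=1: δ = [2.930e-02, 2.344e-02, 1.172e-02]  ψ = [1, 2, 1]  (obs o_1=0)
t=2: δ = [1.831e-03, 1.831e-03, 4.120e-03]  ψ = [1, 0, 0]  (obs o_2=2)
t=3: δ = [7.153e-04, 3.862e-04, 5.794e-04]  ψ = [1, 2, 2]  (obs o_3=1)
t=4: δ = [1.676e-04, 5.431e-05, 1.006e-04]  ψ = [0, 2, 0]  (obs o_4=1)
t=5: δ = [7.858e-06, 1.048e-05, 2.357e-05]  ψ = [0, 0, 0]  (obs o_5=2)
t=6: δ = [1.637e-06, 4.420e-06, 2.210e-06]  ψ = [1, 2, 2]  (obs o_6=0)
backtrack: best end state = 1; path = [1, 0, 1, 0, 0, 2, 1]

path = [1, 0, 1, 0, 0, 2, 1]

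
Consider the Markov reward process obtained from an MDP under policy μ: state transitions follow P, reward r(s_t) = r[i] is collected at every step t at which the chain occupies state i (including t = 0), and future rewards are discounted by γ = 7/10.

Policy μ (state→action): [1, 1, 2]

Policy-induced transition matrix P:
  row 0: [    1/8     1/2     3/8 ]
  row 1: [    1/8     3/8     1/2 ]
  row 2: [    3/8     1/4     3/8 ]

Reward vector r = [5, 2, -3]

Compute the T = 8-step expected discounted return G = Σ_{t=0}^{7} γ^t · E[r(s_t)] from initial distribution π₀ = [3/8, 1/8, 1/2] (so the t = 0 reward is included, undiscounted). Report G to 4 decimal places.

t=0: π = [0.3750, 0.1250, 0.5000], E[r] = 0.6250, γ^t·E[r] = 0.625000, running G = 0.625000
t=1: π = [0.2500, 0.3594, 0.3906], E[r] = 0.7969, γ^t·E[r] = 0.557813, running G = 1.182813
t=2: π = [0.2227, 0.3574, 0.4199], E[r] = 0.5684, γ^t·E[r] = 0.278496, running G = 1.461309
t=3: π = [0.2300, 0.3503, 0.4197], E[r] = 0.5916, γ^t·E[r] = 0.202903, running G = 1.664211
t=4: π = [0.2299, 0.3513, 0.4188], E[r] = 0.5958, γ^t·E[r] = 0.143050, running G = 1.807261
t=5: π = [0.2297, 0.3514, 0.4189], E[r] = 0.5945, γ^t·E[r] = 0.099924, running G = 1.907186
t=6: π = [0.2297, 0.3513, 0.4189], E[r] = 0.5946, γ^t·E[r] = 0.069950, running G = 1.977136
t=7: π = [0.2297, 0.3514, 0.4189], E[r] = 0.5946, γ^t·E[r] = 0.048968, running G = 2.026103

G = 2.0261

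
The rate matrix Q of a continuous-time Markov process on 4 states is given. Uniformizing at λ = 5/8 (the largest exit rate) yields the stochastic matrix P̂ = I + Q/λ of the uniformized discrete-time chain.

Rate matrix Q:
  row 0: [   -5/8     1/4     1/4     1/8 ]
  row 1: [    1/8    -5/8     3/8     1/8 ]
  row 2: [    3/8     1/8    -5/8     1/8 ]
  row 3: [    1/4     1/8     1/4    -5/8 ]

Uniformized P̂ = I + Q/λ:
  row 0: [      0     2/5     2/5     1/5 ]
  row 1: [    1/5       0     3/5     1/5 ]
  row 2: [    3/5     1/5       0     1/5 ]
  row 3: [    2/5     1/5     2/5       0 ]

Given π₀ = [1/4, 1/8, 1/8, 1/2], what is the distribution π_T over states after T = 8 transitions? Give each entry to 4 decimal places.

π = [0.3000, 0.2166, 0.3168, 0.1667]

t=0: π = [0.2500, 0.1250, 0.1250, 0.5000]
t=1: π = [0.3000, 0.2250, 0.3750, 0.1000]
t=2: π = [0.3100, 0.2150, 0.2950, 0.1800]
t=3: π = [0.2920, 0.2190, 0.3250, 0.1640]
t=4: π = [0.3044, 0.2146, 0.3138, 0.1672]
t=5: π = [0.2981, 0.2180, 0.3174, 0.1666]
t=6: π = [0.3007, 0.2160, 0.3166, 0.1667]
t=7: π = [0.2999, 0.2169, 0.3166, 0.1667]
t=8: π = [0.3000, 0.2166, 0.3168, 0.1667]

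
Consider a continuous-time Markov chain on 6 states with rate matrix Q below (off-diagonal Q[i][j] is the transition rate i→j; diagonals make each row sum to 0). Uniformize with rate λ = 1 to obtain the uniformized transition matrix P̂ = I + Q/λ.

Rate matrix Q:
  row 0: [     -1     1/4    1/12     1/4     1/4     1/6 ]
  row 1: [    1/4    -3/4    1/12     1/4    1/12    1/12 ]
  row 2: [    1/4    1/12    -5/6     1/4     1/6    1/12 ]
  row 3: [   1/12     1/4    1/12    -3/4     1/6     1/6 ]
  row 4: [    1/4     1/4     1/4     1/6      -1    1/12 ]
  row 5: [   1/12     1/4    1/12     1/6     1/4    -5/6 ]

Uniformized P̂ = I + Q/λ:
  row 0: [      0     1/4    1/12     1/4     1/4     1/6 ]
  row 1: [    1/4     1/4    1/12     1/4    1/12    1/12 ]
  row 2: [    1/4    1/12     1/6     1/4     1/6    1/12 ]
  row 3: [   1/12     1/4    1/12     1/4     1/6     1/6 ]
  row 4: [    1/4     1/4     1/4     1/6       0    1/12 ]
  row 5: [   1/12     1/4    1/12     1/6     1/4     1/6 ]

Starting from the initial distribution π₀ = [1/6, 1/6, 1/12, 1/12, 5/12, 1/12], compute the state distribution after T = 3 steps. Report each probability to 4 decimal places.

π = [0.1526, 0.2310, 0.1185, 0.2268, 0.1454, 0.1257]

t=0: π = [0.1667, 0.1667, 0.0833, 0.0833, 0.4167, 0.0833]
t=1: π = [0.1806, 0.2361, 0.1597, 0.2083, 0.1042, 0.1111]
t=2: π = [0.1516, 0.2234, 0.1140, 0.2321, 0.1539, 0.1250]
t=3: π = [0.1526, 0.2310, 0.1185, 0.2268, 0.1454, 0.1257]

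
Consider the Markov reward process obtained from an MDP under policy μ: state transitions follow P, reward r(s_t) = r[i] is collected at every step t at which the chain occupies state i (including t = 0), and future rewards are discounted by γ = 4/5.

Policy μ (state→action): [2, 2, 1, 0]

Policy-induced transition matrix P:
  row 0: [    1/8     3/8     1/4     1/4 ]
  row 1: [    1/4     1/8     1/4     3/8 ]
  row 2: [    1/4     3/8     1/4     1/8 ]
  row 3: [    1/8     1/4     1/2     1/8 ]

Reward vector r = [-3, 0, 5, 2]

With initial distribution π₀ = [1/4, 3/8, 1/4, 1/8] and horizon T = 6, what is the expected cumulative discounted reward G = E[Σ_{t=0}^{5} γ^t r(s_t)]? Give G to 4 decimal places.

t=0: π = [0.2500, 0.3750, 0.2500, 0.1250], E[r] = 0.7500, γ^t·E[r] = 0.750000, running G = 0.750000
t=1: π = [0.2031, 0.2656, 0.2813, 0.2500], E[r] = 1.2969, γ^t·E[r] = 1.037500, running G = 1.787500
t=2: π = [0.1934, 0.2773, 0.3125, 0.2168], E[r] = 1.4160, γ^t·E[r] = 0.906250, running G = 2.693750
t=3: π = [0.1987, 0.2786, 0.3042, 0.2185], E[r] = 1.3618, γ^t·E[r] = 0.697250, running G = 3.391000
t=4: π = [0.1978, 0.2780, 0.3046, 0.2195], E[r] = 1.3686, γ^t·E[r] = 0.560563, running G = 3.951563
t=5: π = [0.1978, 0.2781, 0.3049, 0.2192], E[r] = 1.3693, γ^t·E[r] = 0.448704, running G = 4.400266

G = 4.4003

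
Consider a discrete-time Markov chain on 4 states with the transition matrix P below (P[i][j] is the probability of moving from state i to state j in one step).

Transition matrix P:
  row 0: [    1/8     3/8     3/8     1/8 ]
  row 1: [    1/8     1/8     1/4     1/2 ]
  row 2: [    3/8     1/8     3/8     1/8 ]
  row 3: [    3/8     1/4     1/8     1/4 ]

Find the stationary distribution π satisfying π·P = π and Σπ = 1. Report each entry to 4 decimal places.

Balance equations π_j = Σ_i π_i·P[i][j]:
  π_0 = 1/8·π_0 + 1/8·π_1 + 3/8·π_2 + 3/8·π_3
  π_1 = 3/8·π_0 + 1/8·π_1 + 1/8·π_2 + 1/4·π_3
  π_2 = 3/8·π_0 + 1/4·π_1 + 3/8·π_2 + 1/8·π_3
  normalize: π_0 + π_1 + π_2 + π_3 = 1
Solving the linear system gives exactly π = [143/558, 61/279, 161/558, 22/93].

π = [0.2563, 0.2186, 0.2885, 0.2366]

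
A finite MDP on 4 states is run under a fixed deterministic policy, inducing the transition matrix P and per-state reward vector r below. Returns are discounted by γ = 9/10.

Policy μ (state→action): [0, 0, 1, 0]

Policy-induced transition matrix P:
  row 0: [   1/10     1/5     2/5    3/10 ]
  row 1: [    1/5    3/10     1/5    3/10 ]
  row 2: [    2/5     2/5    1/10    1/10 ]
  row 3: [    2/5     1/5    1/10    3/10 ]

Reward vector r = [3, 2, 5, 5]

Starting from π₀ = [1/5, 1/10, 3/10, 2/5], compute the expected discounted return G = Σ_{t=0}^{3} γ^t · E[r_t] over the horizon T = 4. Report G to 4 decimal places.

t=0: π = [0.2000, 0.1000, 0.3000, 0.4000], E[r] = 4.3000, γ^t·E[r] = 4.300000, running G = 4.300000
t=1: π = [0.3200, 0.2700, 0.1700, 0.2400], E[r] = 3.5500, γ^t·E[r] = 3.195000, running G = 7.495000
t=2: π = [0.2500, 0.2610, 0.2230, 0.2660], E[r] = 3.7170, γ^t·E[r] = 3.010770, running G = 10.505770
t=3: π = [0.2728, 0.2707, 0.2011, 0.2554], E[r] = 3.6423, γ^t·E[r] = 2.655237, running G = 13.161007

G = 13.1610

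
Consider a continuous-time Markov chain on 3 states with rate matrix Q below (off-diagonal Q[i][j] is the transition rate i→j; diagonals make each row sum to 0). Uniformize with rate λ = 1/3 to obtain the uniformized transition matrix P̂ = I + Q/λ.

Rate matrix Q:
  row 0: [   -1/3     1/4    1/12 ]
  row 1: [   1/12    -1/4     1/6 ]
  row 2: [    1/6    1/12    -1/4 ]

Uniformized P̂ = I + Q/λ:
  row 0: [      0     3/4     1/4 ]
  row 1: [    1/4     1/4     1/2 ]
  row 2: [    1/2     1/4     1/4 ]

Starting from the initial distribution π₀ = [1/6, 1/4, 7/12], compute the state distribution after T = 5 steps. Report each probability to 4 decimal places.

t=0: π = [0.1667, 0.2500, 0.5833]
t=1: π = [0.3542, 0.3333, 0.3125]
t=2: π = [0.2396, 0.4271, 0.3333]
t=3: π = [0.2734, 0.3698, 0.3568]
t=4: π = [0.2708, 0.3867, 0.3424]
t=5: π = [0.2679, 0.3854, 0.3467]

π = [0.2679, 0.3854, 0.3467]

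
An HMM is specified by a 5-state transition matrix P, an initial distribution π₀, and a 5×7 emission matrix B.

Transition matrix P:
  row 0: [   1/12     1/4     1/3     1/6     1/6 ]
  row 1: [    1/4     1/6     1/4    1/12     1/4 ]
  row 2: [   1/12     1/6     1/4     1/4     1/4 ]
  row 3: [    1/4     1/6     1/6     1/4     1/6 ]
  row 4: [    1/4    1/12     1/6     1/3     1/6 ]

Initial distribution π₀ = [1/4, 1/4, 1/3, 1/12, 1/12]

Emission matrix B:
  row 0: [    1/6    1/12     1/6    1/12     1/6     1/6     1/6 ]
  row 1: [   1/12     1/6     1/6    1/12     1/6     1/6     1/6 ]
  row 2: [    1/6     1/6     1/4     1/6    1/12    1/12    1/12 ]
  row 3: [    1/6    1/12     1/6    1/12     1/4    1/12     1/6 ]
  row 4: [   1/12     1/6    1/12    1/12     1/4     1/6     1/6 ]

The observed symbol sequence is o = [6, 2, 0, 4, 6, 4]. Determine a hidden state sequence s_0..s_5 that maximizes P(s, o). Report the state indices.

path = [0, 2, 2, 4, 3, 3]

t=0: δ = [4.167e-02, 4.167e-02, 2.778e-02, 1.389e-02, 1.389e-02]  (obs o_0=6)
t=1: δ = [1.736e-03, 1.736e-03, 3.472e-03, 1.157e-03, 8.681e-04]  ψ = [1, 0, 0, 0, 1]  (obs o_1=2)
t=2: δ = [7.234e-05, 4.823e-05, 1.447e-04, 1.447e-04, 7.234e-05]  ψ = [1, 2, 2, 2, 2]  (obs o_2=0)
t=3: δ = [6.028e-06, 4.019e-06, 3.014e-06, 9.042e-06, 9.042e-06]  ψ = [3, 2, 2, 2, 2]  (obs o_3=4)
t=4: δ = [3.768e-07, 2.512e-07, 1.674e-07, 5.023e-07, 2.512e-07]  ψ = [3, 0, 0, 4, 3]  (obs o_4=6)
t=5: δ = [2.093e-08, 1.570e-08, 1.047e-08, 3.140e-08, 2.093e-08]  ψ = [3, 0, 0, 3, 3]  (obs o_5=4)
backtrack: best end state = 3; path = [0, 2, 2, 4, 3, 3]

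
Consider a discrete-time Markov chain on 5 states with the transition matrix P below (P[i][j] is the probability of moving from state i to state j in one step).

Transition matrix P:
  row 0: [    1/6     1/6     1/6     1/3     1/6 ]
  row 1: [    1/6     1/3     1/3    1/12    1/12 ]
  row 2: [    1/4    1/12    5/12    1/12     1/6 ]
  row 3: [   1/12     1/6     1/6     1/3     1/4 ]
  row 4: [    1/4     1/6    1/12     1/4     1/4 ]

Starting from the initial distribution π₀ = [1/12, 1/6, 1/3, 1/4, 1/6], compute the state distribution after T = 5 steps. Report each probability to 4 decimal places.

t=0: π = [0.0833, 0.1667, 0.3333, 0.2500, 0.1667]
t=1: π = [0.1875, 0.1667, 0.2639, 0.1944, 0.1875]
t=2: π = [0.1881, 0.1725, 0.2448, 0.2101, 0.1846]
t=3: π = [0.1849, 0.1750, 0.2412, 0.2136, 0.1852]
t=4: π = [0.1844, 0.1757, 0.2407, 0.2138, 0.1853]
t=5: π = [0.1843, 0.1759, 0.2407, 0.2138, 0.1853]

π = [0.1843, 0.1759, 0.2407, 0.2138, 0.1853]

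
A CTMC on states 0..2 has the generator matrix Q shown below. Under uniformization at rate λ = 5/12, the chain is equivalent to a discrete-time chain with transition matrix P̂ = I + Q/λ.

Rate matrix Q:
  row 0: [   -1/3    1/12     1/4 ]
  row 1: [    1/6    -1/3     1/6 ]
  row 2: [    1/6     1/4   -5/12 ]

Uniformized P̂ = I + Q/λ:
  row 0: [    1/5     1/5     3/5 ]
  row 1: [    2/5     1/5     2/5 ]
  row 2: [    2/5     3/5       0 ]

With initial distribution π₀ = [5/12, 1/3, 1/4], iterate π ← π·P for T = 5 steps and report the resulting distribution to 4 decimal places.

π = [0.3333, 0.3317, 0.3350]

t=0: π = [0.4167, 0.3333, 0.2500]
t=1: π = [0.3167, 0.3000, 0.3833]
t=2: π = [0.3367, 0.3533, 0.3100]
t=3: π = [0.3327, 0.3240, 0.3433]
t=4: π = [0.3335, 0.3373, 0.3292]
t=5: π = [0.3333, 0.3317, 0.3350]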